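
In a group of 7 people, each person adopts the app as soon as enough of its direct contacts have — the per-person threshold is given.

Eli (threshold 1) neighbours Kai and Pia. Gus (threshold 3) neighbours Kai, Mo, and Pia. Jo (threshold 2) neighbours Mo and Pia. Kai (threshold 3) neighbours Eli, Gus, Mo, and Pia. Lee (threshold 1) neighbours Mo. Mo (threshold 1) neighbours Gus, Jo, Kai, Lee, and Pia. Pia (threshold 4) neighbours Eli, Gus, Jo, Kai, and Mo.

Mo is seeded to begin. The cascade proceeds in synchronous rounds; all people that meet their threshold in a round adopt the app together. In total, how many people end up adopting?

2

Round 1 — Mo adopts the app (initial).
Round 2 — checking thresholds:
  Gus: 1 of 3 neighbours < 3, not yet.
  Jo: 1 of 2 neighbours < 2, not yet.
  Kai: 1 of 4 neighbours < 3, not yet.
  Lee: 1 of 1 neighbours ≥ 1, adopts the app.
  Pia: 1 of 5 neighbours < 4, not yet.
Round 3 — no new adoptions; cascade stops.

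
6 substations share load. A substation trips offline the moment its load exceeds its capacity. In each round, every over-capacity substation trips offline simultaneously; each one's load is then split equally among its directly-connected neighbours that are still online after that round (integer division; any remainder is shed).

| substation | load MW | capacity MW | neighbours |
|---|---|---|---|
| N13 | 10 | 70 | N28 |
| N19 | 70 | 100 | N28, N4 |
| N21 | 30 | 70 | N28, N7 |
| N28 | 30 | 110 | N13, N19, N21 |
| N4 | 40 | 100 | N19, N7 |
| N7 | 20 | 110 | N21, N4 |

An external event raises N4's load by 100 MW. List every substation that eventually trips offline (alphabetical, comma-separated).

Round 1 — N4 at 140 > 100. N4 trips offline.
  N4 sheds 140 MW to N19, N7: 70 each.
    N19: 70+70 = 140 > 100
    N7: 20+70 = 90 ≤ 110
Round 2 — N19 trips offline.
  N19 sheds 140 MW to N28: 140 each.
    N28: 30+140 = 170 > 110
Round 3 — N28 trips offline.
  N28 sheds 170 MW to N13, N21: 85 each.
    N13: 10+85 = 95 > 70
    N21: 30+85 = 115 > 70
Round 4 — N13, N21 trip offline.
  N13 sheds 95 MW: no online neighbours, lost.
  N21 sheds 115 MW to N7: 115 each.
    N7: 90+115 = 205 > 110
Round 5 — N7 trips offline.
  N7 sheds 205 MW: no online neighbours, lost.
No further trips.

N13, N19, N21, N28, N4, N7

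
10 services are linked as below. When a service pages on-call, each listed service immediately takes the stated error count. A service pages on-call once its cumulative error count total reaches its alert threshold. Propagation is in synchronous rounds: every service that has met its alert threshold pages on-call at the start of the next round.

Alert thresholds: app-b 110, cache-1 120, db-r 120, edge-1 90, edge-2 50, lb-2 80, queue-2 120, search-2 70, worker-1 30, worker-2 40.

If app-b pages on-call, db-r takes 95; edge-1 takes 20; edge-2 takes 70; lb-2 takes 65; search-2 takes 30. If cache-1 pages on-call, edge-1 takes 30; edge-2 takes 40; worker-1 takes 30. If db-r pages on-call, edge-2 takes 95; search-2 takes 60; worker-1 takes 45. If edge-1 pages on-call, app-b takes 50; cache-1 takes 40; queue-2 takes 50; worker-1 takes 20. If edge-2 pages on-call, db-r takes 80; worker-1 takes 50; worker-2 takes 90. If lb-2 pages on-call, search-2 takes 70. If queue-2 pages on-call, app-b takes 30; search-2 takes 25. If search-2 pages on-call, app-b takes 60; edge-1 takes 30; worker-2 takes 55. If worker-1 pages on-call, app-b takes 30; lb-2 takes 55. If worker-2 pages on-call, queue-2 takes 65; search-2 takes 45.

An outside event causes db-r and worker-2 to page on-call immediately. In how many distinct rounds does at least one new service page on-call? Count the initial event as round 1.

2

Round 1 — db-r, worker-2 page on-call (initial).
  edge-2: +95 → 95 ≥ 50
  queue-2: +65 → 65 < 120
  search-2: +60+45 → 105 ≥ 70
  worker-1: +45 → 45 ≥ 30
Round 2 — edge-2, search-2, worker-1 page on-call.
  app-b: +60+30 → 90 < 110
  edge-1: +30 → 30 < 90
  lb-2: +55 → 55 < 80
No further pages.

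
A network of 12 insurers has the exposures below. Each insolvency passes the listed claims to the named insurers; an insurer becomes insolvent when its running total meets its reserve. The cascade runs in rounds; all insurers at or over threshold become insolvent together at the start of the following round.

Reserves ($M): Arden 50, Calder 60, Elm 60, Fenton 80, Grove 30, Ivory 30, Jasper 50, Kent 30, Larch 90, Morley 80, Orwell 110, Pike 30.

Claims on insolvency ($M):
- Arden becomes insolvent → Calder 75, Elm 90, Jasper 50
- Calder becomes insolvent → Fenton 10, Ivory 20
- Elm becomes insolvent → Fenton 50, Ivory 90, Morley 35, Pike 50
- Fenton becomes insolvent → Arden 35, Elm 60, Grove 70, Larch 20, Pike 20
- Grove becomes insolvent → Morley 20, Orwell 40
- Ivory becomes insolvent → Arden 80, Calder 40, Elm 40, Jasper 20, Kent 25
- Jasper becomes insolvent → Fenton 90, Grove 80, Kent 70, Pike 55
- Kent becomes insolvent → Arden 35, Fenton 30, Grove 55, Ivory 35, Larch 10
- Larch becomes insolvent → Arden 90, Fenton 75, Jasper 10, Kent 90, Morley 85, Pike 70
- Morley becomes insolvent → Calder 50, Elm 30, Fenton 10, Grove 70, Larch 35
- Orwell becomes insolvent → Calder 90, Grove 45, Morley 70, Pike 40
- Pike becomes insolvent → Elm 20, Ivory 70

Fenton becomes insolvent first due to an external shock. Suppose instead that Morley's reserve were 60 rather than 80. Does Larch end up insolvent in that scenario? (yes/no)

With Morley's reserve at 60:
Round 1 — Fenton becomes insolvent (initial).
  Arden: +35 → 35 < 50
  Elm: +60 → 60 ≥ 60
  Grove: +70 → 70 ≥ 30
  Larch: +20 → 20 < 90
  Pike: +20 → 20 < 30
Round 2 — Elm, Grove become insolvent.
  Ivory: +90 → 90 ≥ 30
  Morley: +35+20 → 55 < 60
  Orwell: +40 → 40 < 110
  Pike: +50 → 70 ≥ 30
Round 3 — Ivory, Pike become insolvent.
  Arden: +80 → 115 ≥ 50
  Calder: +40 → 40 < 60
  Jasper: +20 → 20 < 50
  Kent: +25 → 25 < 30
Round 4 — Arden becomes insolvent.
  Calder: +75 → 115 ≥ 60
  Jasper: +50 → 70 ≥ 50
Round 5 — Calder, Jasper become insolvent.
  Kent: +70 → 95 ≥ 30
Round 6 — Kent becomes insolvent.
  Larch: +10 → 30 < 90
No further insolvencies.

no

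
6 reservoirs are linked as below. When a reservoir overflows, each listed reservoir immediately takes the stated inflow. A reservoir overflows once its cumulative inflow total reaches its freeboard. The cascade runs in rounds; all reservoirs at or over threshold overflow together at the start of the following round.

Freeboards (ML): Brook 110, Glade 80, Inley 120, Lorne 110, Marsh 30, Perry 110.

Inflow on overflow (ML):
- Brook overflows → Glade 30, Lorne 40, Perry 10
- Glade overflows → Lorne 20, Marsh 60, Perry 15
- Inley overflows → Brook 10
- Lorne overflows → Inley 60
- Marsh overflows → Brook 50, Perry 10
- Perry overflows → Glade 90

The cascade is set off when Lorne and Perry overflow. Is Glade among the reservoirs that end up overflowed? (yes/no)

Round 1 — Lorne, Perry overflow (initial).
  Glade: +90 → 90 ≥ 80
  Inley: +60 → 60 < 120
Round 2 — Glade overflows.
  Marsh: +60 → 60 ≥ 30
Round 3 — Marsh overflows.
  Brook: +50 → 50 < 110
No further overflows.

yes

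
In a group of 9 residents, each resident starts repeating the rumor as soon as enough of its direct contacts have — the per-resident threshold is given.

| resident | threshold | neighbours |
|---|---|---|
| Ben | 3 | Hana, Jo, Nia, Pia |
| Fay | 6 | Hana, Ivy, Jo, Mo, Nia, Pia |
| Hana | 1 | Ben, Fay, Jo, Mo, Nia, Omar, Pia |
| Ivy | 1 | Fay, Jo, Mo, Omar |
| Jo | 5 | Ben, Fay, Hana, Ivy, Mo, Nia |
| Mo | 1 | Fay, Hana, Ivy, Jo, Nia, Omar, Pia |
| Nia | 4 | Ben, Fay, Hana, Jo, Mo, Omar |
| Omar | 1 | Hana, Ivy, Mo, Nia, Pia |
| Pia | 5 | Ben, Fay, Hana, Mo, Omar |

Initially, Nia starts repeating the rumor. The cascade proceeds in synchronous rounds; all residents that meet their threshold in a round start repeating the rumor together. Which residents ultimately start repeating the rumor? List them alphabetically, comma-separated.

Hana, Ivy, Mo, Nia, Omar

Round 1 — Nia starts repeating the rumor (initial).
Round 2 — checking thresholds:
  Ben: 1 of 4 neighbours < 3, below threshold.
  Fay: 1 of 6 neighbours < 6, below threshold.
  Hana: 1 of 7 neighbours ≥ 1, starts repeating the rumor.
  Jo: 1 of 6 neighbours < 5, below threshold.
  Mo: 1 of 7 neighbours ≥ 1, starts repeating the rumor.
  Omar: 1 of 5 neighbours ≥ 1, starts repeating the rumor.
Round 3 — checking thresholds:
  Ben: 2 of 4 neighbours < 3, below threshold.
  Fay: 3 of 6 neighbours < 6, below threshold.
  Ivy: 2 of 4 neighbours ≥ 1, starts repeating the rumor.
  Jo: 3 of 6 neighbours < 5, below threshold.
  Pia: 3 of 5 neighbours < 5, below threshold.
Round 4 — no new spreads; cascade stops.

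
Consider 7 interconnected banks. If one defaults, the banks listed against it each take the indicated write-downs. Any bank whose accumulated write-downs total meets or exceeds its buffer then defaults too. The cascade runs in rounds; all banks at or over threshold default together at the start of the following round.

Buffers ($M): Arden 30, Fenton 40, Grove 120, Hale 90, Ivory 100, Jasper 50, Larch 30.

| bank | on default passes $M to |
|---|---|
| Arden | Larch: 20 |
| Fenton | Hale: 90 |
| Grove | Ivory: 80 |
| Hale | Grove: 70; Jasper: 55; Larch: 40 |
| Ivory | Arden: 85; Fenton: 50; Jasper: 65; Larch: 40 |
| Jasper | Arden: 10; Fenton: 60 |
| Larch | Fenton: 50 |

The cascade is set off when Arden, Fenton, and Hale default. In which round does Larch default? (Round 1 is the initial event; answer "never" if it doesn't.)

Round 1 — Arden, Fenton, Hale default (initial).
  Grove: +70 → 70 < 120
  Jasper: +55 → 55 ≥ 50
  Larch: +20+40 → 60 ≥ 30
Round 2 — Jasper, Larch default.
No further defaults.

2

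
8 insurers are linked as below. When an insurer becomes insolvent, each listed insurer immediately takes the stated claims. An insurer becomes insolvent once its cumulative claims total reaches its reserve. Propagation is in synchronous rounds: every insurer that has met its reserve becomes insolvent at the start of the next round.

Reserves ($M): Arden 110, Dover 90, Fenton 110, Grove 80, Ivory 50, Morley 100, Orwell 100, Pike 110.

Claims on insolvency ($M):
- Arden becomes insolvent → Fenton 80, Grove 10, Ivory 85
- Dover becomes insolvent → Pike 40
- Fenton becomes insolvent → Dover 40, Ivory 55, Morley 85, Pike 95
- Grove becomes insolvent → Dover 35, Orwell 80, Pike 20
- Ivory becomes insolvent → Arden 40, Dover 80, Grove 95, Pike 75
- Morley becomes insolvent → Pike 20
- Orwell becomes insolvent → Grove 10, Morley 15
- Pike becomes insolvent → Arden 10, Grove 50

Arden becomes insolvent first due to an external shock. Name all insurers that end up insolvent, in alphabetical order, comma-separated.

Arden, Dover, Grove, Ivory, Pike

Round 1 — Arden becomes insolvent (initial).
  Fenton: +80 → 80 < 110
  Grove: +10 → 10 < 80
  Ivory: +85 → 85 ≥ 50
Round 2 — Ivory becomes insolvent.
  Dover: +80 → 80 < 90
  Grove: +95 → 105 ≥ 80
  Pike: +75 → 75 < 110
Round 3 — Grove becomes insolvent.
  Dover: +35 → 115 ≥ 90
  Orwell: +80 → 80 < 100
  Pike: +20 → 95 < 110
Round 4 — Dover becomes insolvent.
  Pike: +40 → 135 ≥ 110
Round 5 — Pike becomes insolvent.
No further insolvencies.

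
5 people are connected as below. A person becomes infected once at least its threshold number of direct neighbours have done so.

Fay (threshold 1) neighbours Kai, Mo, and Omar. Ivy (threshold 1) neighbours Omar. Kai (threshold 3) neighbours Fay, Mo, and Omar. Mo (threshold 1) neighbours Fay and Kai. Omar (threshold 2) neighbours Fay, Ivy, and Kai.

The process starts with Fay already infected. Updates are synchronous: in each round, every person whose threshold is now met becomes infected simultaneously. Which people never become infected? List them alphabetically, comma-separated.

Round 1 — Fay becomes infected (initial).
Round 2 — checking thresholds:
  Kai: 1 of 3 neighbours < 3, holds.
  Mo: 1 of 2 neighbours ≥ 1, becomes infected.
  Omar: 1 of 3 neighbours < 2, holds.
Round 3 — no new infections; cascade stops.

Ivy, Kai, Omar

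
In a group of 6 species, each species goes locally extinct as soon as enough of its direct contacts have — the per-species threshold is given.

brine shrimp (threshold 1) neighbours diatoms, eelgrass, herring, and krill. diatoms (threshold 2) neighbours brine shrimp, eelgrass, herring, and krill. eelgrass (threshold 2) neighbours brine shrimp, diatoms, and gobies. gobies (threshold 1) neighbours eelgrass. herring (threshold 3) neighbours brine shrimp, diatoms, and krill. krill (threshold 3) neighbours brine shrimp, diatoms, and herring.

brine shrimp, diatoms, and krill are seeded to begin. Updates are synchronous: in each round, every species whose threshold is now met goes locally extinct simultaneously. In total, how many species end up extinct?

6

Round 1 — brine shrimp, diatoms, krill go locally extinct (initial).
Round 2 — checking thresholds:
  eelgrass: 2 of 3 neighbours ≥ 2, goes locally extinct.
  herring: 3 of 3 neighbours ≥ 3, goes locally extinct.
Round 3 — checking thresholds:
  gobies: 1 of 1 neighbours ≥ 1, goes locally extinct.
Round 4 — no new extinctions; cascade stops.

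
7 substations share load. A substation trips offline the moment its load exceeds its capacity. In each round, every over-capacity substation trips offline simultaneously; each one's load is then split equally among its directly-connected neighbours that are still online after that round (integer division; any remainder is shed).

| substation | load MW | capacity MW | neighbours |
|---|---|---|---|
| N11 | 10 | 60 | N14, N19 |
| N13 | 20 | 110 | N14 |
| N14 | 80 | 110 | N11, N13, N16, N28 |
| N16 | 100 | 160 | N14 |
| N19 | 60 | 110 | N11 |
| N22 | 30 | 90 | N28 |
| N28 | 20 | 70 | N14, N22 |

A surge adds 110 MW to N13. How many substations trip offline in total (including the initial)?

7

Round 1 — N13 at 130 > 110. N13 trips offline.
  N13 sheds 130 MW to N14: 130 each.
    N14: 80+130 = 210 > 110
Round 2 — N14 trips offline.
  N14 sheds 210 MW to N11, N16, N28: 70 each.
    N11: 10+70 = 80 > 60
    N16: 100+70 = 170 > 160
    N28: 20+70 = 90 > 70
Round 3 — N11, N16, N28 trip offline.
  N11 sheds 80 MW to N19: 80 each.
    N19: 60+80 = 140 > 110
  N16 sheds 170 MW: no online neighbours, lost.
  N28 sheds 90 MW to N22: 90 each.
    N22: 30+90 = 120 > 90
Round 4 — N19, N22 trip offline.
  N19 sheds 140 MW: no online neighbours, lost.
  N22 sheds 120 MW: no online neighbours, lost.
No further trips.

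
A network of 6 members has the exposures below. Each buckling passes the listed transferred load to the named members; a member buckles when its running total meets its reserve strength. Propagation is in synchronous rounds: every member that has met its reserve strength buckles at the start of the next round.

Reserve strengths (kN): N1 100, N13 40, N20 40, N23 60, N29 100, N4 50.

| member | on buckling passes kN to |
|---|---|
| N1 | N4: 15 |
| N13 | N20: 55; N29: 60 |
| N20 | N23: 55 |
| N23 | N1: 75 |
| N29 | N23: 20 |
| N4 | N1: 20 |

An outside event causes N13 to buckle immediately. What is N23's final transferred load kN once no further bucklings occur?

55

Round 1 — N13 buckles (initial).
  N20: +55 → 55 ≥ 40
  N29: +60 → 60 < 100
Round 2 — N20 buckles.
  N23: +55 → 55 < 60
No further bucklings.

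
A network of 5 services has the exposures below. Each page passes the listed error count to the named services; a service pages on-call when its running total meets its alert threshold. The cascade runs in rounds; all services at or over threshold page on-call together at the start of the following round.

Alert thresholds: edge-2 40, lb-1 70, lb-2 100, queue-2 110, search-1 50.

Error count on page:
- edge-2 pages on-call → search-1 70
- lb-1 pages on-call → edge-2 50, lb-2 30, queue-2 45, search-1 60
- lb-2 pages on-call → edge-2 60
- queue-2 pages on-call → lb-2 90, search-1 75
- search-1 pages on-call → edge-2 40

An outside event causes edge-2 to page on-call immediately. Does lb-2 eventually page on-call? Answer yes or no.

no

Round 1 — edge-2 pages on-call (initial).
  search-1: +70 → 70 ≥ 50
Round 2 — search-1 pages on-call.
No further pages.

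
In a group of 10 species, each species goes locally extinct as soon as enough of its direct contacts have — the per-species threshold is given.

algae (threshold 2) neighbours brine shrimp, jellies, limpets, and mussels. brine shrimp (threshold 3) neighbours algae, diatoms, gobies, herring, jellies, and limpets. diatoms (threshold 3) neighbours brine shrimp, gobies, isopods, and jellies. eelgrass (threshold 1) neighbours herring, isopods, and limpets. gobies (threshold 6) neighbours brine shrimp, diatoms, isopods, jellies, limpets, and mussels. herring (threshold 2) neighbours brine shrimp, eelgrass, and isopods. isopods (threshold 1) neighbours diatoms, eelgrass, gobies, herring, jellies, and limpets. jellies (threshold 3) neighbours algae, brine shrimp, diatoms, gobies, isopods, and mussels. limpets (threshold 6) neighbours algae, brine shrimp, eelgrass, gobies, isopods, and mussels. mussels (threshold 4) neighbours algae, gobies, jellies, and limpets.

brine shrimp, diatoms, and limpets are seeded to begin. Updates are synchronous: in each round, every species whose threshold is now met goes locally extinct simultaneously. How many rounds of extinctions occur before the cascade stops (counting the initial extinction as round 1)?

Round 1 — brine shrimp, diatoms, limpets go locally extinct (initial).
Round 2 — checking thresholds:
  algae: 2 of 4 neighbours ≥ 2, goes locally extinct.
  eelgrass: 1 of 3 neighbours ≥ 1, goes locally extinct.
  gobies: 3 of 6 neighbours < 6, holds.
  herring: 1 of 3 neighbours < 2, holds.
  isopods: 2 of 6 neighbours ≥ 1, goes locally extinct.
  jellies: 2 of 6 neighbours < 3, holds.
  mussels: 1 of 4 neighbours < 4, holds.
Round 3 — checking thresholds:
  gobies: 4 of 6 neighbours < 6, holds.
  herring: 3 of 3 neighbours ≥ 2, goes locally extinct.
  jellies: 4 of 6 neighbours ≥ 3, goes locally extinct.
  mussels: 2 of 4 neighbours < 4, holds.
Round 4 — no new extinctions; cascade stops.

3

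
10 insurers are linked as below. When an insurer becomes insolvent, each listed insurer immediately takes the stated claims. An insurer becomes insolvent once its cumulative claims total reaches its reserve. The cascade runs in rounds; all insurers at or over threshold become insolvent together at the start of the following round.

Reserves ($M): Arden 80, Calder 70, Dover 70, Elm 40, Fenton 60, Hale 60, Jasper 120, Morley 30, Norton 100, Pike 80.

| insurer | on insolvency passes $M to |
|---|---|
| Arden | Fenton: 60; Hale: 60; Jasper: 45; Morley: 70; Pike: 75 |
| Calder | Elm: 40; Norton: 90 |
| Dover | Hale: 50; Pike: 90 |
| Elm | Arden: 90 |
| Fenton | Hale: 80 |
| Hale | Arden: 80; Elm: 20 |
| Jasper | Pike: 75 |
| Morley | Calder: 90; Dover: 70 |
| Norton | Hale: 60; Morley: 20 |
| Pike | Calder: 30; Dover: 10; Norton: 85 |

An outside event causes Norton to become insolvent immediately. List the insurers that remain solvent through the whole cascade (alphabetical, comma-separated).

Jasper

Round 1 — Norton becomes insolvent (initial).
  Hale: +60 → 60 ≥ 60
  Morley: +20 → 20 < 30
Round 2 — Hale becomes insolvent.
  Arden: +80 → 80 ≥ 80
  Elm: +20 → 20 < 40
Round 3 — Arden becomes insolvent.
  Fenton: +60 → 60 ≥ 60
  Jasper: +45 → 45 < 120
  Morley: +70 → 90 ≥ 30
  Pike: +75 → 75 < 80
Round 4 — Fenton, Morley become insolvent.
  Calder: +90 → 90 ≥ 70
  Dover: +70 → 70 ≥ 70
Round 5 — Calder, Dover become insolvent.
  Elm: +40 → 60 ≥ 40
  Pike: +90 → 165 ≥ 80
Round 6 — Elm, Pike become insolvent.
No further insolvencies.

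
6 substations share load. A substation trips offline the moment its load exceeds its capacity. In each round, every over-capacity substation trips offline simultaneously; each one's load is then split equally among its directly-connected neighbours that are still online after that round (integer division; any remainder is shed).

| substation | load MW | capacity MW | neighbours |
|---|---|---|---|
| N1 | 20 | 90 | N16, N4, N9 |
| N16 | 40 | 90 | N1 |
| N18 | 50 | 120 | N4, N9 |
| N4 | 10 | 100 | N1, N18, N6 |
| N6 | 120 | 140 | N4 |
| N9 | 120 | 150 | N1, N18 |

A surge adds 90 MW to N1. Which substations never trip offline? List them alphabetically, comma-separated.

N16

Round 1 — N1 at 110 > 90. N1 trips offline.
  N1 sheds 110 MW to N16, N4, N9: 36 each (2 lost).
    N16: 40+36 = 76 ≤ 90
    N4: 10+36 = 46 ≤ 100
    N9: 120+36 = 156 > 150
Round 2 — N9 trips offline.
  N9 sheds 156 MW to N18: 156 each.
    N18: 50+156 = 206 > 120
Round 3 — N18 trips offline.
  N18 sheds 206 MW to N4: 206 each.
    N4: 46+206 = 252 > 100
Round 4 — N4 trips offline.
  N4 sheds 252 MW to N6: 252 each.
    N6: 120+252 = 372 > 140
Round 5 — N6 trips offline.
  N6 sheds 372 MW: no online neighbours, lost.
No further trips.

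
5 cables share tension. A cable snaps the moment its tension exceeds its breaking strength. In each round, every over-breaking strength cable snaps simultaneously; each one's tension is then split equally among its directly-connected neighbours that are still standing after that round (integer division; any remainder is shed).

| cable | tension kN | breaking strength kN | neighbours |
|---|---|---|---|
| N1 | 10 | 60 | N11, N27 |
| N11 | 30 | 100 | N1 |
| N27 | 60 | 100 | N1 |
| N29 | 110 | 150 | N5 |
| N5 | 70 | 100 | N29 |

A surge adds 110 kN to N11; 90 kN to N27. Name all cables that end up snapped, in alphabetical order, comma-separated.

N1, N11, N27

Round 1 — N11 at 140 > 100; N27 at 150 > 100. N11, N27 snap.
  N11 sheds 140 kN to N1: 140 each.
    N1: 10+140 = 150 > 60
  N27 sheds 150 kN to N1: 150 each.
    N1: 150+150 = 300 > 60
Round 2 — N1 snaps.
  N1 sheds 300 kN: no online neighbours, lost.
No further breaks.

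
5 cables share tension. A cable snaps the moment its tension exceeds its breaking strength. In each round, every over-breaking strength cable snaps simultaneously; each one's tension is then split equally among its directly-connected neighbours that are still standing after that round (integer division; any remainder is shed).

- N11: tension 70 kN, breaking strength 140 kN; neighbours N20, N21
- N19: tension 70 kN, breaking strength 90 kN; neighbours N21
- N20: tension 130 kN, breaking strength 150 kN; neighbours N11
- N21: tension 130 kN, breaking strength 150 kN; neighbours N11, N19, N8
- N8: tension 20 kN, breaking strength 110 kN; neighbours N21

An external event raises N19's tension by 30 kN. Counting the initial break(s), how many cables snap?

5

Round 1 — N19 at 100 > 90. N19 snaps.
  N19 sheds 100 kN to N21: 100 each.
    N21: 130+100 = 230 > 150
Round 2 — N21 snaps.
  N21 sheds 230 kN to N11, N8: 115 each.
    N11: 70+115 = 185 > 140
    N8: 20+115 = 135 > 110
Round 3 — N11, N8 snap.
  N11 sheds 185 kN to N20: 185 each.
    N20: 130+185 = 315 > 150
  N8 sheds 135 kN: no online neighbours, lost.
Round 4 — N20 snaps.
  N20 sheds 315 kN: no online neighbours, lost.
No further breaks.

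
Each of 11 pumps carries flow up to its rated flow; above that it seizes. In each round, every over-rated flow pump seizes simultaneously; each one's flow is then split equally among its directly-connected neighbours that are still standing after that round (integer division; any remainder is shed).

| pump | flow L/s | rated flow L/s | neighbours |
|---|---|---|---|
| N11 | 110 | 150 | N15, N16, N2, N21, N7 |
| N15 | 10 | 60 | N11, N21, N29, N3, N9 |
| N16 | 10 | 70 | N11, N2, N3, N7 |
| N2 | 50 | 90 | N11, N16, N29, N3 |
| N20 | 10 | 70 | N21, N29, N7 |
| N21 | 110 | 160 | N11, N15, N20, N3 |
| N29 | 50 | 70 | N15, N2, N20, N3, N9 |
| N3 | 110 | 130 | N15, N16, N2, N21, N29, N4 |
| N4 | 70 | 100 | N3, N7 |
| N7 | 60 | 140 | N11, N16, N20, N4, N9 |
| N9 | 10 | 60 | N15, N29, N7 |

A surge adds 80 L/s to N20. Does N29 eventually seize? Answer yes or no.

yes

Round 1 — N20 at 90 > 70. N20 seizes.
  N20 sheds 90 L/s to N21, N29, N7: 30 each.
    N21: 110+30 = 140 ≤ 160
    N29: 50+30 = 80 > 70
    N7: 60+30 = 90 ≤ 140
Round 2 — N29 seizes.
  N29 sheds 80 L/s to N15, N2, N3, N9: 20 each.
    N15: 10+20 = 30 ≤ 60
    N2: 50+20 = 70 ≤ 90
    N3: 110+20 = 130 ≤ 130
    N9: 10+20 = 30 ≤ 60
No further seizures.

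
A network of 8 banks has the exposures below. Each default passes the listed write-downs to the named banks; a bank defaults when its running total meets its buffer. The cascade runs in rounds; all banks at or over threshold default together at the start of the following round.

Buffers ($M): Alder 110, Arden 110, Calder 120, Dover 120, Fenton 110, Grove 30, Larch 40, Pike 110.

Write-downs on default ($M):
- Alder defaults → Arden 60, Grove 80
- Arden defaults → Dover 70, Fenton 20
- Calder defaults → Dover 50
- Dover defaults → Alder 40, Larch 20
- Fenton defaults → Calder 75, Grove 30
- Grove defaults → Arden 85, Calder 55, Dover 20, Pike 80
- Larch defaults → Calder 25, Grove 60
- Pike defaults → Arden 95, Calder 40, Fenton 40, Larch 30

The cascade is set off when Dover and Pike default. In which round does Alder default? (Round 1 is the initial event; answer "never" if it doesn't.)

Round 1 — Dover, Pike default (initial).
  Alder: +40 → 40 < 110
  Arden: +95 → 95 < 110
  Calder: +40 → 40 < 120
  Fenton: +40 → 40 < 110
  Larch: +20+30 → 50 ≥ 40
Round 2 — Larch defaults.
  Calder: +25 → 65 < 120
  Grove: +60 → 60 ≥ 30
Round 3 — Grove defaults.
  Arden: +85 → 180 ≥ 110
  Calder: +55 → 120 ≥ 120
Round 4 — Arden, Calder default.
  Fenton: +20 → 60 < 110
No further defaults.

never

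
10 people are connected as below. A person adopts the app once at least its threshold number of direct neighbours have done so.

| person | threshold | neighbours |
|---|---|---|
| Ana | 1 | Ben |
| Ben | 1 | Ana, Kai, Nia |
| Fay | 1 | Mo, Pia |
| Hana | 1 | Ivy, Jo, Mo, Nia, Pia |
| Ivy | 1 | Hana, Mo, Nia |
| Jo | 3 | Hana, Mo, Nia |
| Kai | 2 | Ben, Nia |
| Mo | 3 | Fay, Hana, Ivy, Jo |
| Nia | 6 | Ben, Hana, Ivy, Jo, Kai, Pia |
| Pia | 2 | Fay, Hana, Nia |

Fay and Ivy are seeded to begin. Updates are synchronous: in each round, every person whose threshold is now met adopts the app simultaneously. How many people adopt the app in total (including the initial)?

5

Round 1 — Fay, Ivy adopt the app (initial).
Round 2 — checking thresholds:
  Hana: 1 of 5 neighbours ≥ 1, adopts the app.
  Mo: 2 of 4 neighbours < 3, below threshold.
  Nia: 1 of 6 neighbours < 6, below threshold.
  Pia: 1 of 3 neighbours < 2, below threshold.
Round 3 — checking thresholds:
  Jo: 1 of 3 neighbours < 3, below threshold.
  Mo: 3 of 4 neighbours ≥ 3, adopts the app.
  Nia: 2 of 6 neighbours < 6, below threshold.
  Pia: 2 of 3 neighbours ≥ 2, adopts the app.
Round 4 — no new adoptions; cascade stops.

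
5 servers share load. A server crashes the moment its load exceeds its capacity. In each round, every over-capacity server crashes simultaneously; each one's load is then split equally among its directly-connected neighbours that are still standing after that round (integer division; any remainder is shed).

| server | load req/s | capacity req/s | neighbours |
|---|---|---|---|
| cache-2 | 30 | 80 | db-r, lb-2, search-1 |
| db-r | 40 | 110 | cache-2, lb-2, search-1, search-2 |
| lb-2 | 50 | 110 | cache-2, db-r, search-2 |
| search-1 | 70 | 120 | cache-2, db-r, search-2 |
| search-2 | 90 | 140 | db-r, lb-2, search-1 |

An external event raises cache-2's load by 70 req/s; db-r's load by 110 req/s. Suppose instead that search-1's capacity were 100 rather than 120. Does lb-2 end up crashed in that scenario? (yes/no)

With search-1's capacity at 100:
Round 1 — cache-2 at 100 > 80; db-r at 150 > 110. cache-2, db-r crash.
  cache-2 sheds 100 req/s to lb-2, search-1: 50 each.
    lb-2: 50+50 = 100 ≤ 110
    search-1: 70+50 = 120 > 100
  db-r sheds 150 req/s to lb-2, search-1, search-2: 50 each.
    lb-2: 100+50 = 150 > 110
    search-1: 120+50 = 170 > 100
    search-2: 90+50 = 140 ≤ 140
Round 2 — lb-2, search-1 crash.
  lb-2 sheds 150 req/s to search-2: 150 each.
    search-2: 140+150 = 290 > 140
  search-1 sheds 170 req/s to search-2: 170 each.
    search-2: 290+170 = 460 > 140
Round 3 — search-2 crashes.
  search-2 sheds 460 req/s: no online neighbours, lost.
No further crashes.

yes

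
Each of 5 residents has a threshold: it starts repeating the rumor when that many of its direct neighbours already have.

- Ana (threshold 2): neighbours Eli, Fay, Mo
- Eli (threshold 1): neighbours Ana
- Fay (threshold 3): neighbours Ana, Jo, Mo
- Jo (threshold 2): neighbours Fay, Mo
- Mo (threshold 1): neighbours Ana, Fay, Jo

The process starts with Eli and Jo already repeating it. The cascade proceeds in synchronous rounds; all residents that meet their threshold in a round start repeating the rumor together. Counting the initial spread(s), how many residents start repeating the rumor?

Round 1 — Eli, Jo start repeating the rumor (initial).
Round 2 — checking thresholds:
  Ana: 1 of 3 neighbours < 2, not yet.
  Fay: 1 of 3 neighbours < 3, not yet.
  Mo: 1 of 3 neighbours ≥ 1, starts repeating the rumor.
Round 3 — checking thresholds:
  Ana: 2 of 3 neighbours ≥ 2, starts repeating the rumor.
  Fay: 2 of 3 neighbours < 3, not yet.
Round 4 — checking thresholds:
  Fay: 3 of 3 neighbours ≥ 3, starts repeating the rumor.
Round 5 — no new spreads; cascade stops.

5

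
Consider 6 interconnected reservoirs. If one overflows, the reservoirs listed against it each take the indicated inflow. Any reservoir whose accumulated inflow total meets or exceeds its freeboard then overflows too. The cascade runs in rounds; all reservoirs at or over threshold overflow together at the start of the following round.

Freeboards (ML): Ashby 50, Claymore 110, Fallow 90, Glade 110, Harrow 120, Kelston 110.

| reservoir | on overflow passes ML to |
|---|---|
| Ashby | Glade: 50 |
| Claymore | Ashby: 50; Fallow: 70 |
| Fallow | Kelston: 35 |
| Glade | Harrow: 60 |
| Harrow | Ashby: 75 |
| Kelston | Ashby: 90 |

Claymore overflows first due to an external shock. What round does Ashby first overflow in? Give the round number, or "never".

Round 1 — Claymore overflows (initial).
  Ashby: +50 → 50 ≥ 50
  Fallow: +70 → 70 < 90
Round 2 — Ashby overflows.
  Glade: +50 → 50 < 110
No further overflows.

2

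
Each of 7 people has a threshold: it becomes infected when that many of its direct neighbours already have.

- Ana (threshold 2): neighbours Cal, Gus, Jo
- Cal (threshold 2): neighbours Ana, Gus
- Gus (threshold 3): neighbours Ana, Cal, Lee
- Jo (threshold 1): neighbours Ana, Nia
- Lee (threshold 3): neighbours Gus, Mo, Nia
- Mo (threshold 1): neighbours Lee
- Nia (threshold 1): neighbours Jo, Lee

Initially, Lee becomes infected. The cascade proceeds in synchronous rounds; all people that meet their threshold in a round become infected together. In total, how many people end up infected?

Round 1 — Lee becomes infected (initial).
Round 2 — checking thresholds:
  Gus: 1 of 3 neighbours < 3, below threshold.
  Mo: 1 of 1 neighbours ≥ 1, becomes infected.
  Nia: 1 of 2 neighbours ≥ 1, becomes infected.
Round 3 — checking thresholds:
  Gus: 1 of 3 neighbours < 3, below threshold.
  Jo: 1 of 2 neighbours ≥ 1, becomes infected.
Round 4 — no new infections; cascade stops.

4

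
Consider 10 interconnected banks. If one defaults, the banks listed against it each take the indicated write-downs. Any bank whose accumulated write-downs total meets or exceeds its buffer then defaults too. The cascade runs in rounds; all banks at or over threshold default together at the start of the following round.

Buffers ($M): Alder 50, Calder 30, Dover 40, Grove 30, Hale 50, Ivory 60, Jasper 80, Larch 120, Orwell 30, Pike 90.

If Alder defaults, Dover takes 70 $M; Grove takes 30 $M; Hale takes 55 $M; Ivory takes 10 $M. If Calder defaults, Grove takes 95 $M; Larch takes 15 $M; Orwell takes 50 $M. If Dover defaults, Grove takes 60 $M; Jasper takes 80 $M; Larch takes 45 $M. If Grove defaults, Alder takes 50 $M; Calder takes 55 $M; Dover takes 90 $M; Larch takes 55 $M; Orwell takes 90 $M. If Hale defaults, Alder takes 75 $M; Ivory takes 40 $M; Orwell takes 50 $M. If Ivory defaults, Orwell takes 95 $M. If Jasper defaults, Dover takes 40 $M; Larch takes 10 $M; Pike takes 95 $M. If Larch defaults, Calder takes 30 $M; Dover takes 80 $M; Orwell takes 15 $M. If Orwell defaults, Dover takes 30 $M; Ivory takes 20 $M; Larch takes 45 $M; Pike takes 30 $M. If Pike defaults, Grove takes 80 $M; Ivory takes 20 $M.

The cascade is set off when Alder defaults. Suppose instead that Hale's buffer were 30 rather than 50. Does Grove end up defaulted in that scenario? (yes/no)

yes

With Hale's buffer at 30:
Round 1 — Alder defaults (initial).
  Dover: +70 → 70 ≥ 40
  Grove: +30 → 30 ≥ 30
  Hale: +55 → 55 ≥ 30
  Ivory: +10 → 10 < 60
Round 2 — Dover, Grove, Hale default.
  Calder: +55 → 55 ≥ 30
  Ivory: +40 → 50 < 60
  Jasper: +80 → 80 ≥ 80
  Larch: +45+55 → 100 < 120
  Orwell: +90+50 → 140 ≥ 30
Round 3 — Calder, Jasper, Orwell default.
  Ivory: +20 → 70 ≥ 60
  Larch: +15+10+45 → 170 ≥ 120
  Pike: +95+30 → 125 ≥ 90
Round 4 — Ivory, Larch, Pike default.
No further defaults.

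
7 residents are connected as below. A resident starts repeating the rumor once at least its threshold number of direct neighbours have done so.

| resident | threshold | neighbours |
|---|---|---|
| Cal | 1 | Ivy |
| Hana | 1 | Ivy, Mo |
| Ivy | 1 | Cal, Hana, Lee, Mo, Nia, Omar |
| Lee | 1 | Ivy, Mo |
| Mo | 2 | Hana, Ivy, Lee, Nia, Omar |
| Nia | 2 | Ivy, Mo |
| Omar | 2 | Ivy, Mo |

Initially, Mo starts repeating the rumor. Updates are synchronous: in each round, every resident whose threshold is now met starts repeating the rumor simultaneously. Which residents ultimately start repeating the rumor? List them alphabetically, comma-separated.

Round 1 — Mo starts repeating the rumor (initial).
Round 2 — checking thresholds:
  Hana: 1 of 2 neighbours ≥ 1, starts repeating the rumor.
  Ivy: 1 of 6 neighbours ≥ 1, starts repeating the rumor.
  Lee: 1 of 2 neighbours ≥ 1, starts repeating the rumor.
  Nia: 1 of 2 neighbours < 2, below threshold.
  Omar: 1 of 2 neighbours < 2, below threshold.
Round 3 — checking thresholds:
  Cal: 1 of 1 neighbours ≥ 1, starts repeating the rumor.
  Nia: 2 of 2 neighbours ≥ 2, starts repeating the rumor.
  Omar: 2 of 2 neighbours ≥ 2, starts repeating the rumor.
Round 4 — no new spreads; cascade stops.

Cal, Hana, Ivy, Lee, Mo, Nia, Omar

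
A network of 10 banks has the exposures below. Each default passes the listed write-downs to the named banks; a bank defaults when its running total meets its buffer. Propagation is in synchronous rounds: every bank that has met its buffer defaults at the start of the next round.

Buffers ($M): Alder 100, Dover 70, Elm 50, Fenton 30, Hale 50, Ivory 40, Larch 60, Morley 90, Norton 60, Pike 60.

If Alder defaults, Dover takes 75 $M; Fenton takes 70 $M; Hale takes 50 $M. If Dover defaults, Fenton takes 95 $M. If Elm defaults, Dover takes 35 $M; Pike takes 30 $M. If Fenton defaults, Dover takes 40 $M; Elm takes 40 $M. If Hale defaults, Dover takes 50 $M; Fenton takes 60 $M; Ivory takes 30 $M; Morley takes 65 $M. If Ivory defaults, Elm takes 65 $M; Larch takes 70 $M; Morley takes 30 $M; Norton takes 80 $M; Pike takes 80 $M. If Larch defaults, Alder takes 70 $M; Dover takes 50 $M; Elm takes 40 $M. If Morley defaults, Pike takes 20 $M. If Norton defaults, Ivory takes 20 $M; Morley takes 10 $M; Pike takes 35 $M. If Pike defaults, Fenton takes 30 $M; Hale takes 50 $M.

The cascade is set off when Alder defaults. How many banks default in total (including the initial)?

Round 1 — Alder defaults (initial).
  Dover: +75 → 75 ≥ 70
  Fenton: +70 → 70 ≥ 30
  Hale: +50 → 50 ≥ 50
Round 2 — Dover, Fenton, Hale default.
  Elm: +40 → 40 < 50
  Ivory: +30 → 30 < 40
  Morley: +65 → 65 < 90
No further defaults.

4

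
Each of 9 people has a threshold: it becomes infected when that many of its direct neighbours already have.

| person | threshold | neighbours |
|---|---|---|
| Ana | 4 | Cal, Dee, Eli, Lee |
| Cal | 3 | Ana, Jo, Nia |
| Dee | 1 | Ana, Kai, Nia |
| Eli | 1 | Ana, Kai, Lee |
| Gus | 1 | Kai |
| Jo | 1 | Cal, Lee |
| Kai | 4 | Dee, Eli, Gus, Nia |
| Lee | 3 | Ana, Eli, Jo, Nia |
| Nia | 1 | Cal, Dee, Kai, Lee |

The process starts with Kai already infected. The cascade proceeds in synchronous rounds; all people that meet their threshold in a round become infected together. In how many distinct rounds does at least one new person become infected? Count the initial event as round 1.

Round 1 — Kai becomes infected (initial).
Round 2 — checking thresholds:
  Dee: 1 of 3 neighbours ≥ 1, becomes infected.
  Eli: 1 of 3 neighbours ≥ 1, becomes infected.
  Gus: 1 of 1 neighbours ≥ 1, becomes infected.
  Nia: 1 of 4 neighbours ≥ 1, becomes infected.
Round 3 — no new infections; cascade stops.

2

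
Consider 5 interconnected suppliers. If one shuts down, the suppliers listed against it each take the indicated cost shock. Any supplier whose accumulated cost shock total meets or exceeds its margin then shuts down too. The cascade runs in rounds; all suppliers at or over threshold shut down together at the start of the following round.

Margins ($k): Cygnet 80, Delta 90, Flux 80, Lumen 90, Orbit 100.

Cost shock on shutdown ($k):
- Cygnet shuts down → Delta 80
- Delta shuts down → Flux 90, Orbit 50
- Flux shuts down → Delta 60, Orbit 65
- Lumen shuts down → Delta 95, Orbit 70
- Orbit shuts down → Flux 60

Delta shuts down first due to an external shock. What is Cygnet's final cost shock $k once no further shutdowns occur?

Round 1 — Delta shuts down (initial).
  Flux: +90 → 90 ≥ 80
  Orbit: +50 → 50 < 100
Round 2 — Flux shuts down.
  Orbit: +65 → 115 ≥ 100
Round 3 — Orbit shuts down.
No further shutdowns.

0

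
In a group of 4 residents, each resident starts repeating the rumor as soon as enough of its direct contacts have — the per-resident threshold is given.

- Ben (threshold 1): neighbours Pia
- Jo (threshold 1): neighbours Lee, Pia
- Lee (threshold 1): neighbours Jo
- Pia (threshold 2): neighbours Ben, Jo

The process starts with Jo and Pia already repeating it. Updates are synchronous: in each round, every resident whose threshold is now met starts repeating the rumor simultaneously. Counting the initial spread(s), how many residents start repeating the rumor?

Round 1 — Jo, Pia start repeating the rumor (initial).
Round 2 — checking thresholds:
  Ben: 1 of 1 neighbours ≥ 1, starts repeating the rumor.
  Lee: 1 of 1 neighbours ≥ 1, starts repeating the rumor.
Round 3 — no new spreads; cascade stops.

4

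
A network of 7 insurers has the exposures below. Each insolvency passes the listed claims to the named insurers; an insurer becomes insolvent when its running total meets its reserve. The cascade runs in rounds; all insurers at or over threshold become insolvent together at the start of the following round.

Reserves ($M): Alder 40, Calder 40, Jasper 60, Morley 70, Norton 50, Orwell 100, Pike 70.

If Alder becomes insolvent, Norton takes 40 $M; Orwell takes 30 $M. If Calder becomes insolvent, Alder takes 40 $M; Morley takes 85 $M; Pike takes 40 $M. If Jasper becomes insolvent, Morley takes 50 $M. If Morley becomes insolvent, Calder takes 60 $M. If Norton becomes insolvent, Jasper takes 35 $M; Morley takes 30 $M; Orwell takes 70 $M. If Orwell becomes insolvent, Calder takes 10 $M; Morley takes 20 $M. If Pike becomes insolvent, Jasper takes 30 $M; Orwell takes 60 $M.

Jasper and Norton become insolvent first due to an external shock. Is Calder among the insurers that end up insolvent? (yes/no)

yes

Round 1 — Jasper, Norton become insolvent (initial).
  Morley: +50+30 → 80 ≥ 70
  Orwell: +70 → 70 < 100
Round 2 — Morley becomes insolvent.
  Calder: +60 → 60 ≥ 40
Round 3 — Calder becomes insolvent.
  Alder: +40 → 40 ≥ 40
  Pike: +40 → 40 < 70
Round 4 — Alder becomes insolvent.
  Orwell: +30 → 100 ≥ 100
Round 5 — Orwell becomes insolvent.
No further insolvencies.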